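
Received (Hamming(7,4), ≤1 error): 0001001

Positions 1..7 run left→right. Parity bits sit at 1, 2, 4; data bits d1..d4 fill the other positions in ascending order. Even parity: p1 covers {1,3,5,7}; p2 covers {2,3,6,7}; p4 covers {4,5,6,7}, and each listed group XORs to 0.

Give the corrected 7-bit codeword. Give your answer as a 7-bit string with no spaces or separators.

0011001

s1 (pos 1,3,5,7): 0⊕0⊕0⊕1 = 1
s2 (pos 2,3,6,7): 0⊕0⊕0⊕1 = 1
s4 (pos 4,5,6,7): 1⊕0⊕0⊕1 = 0
Syndrome s4…s1 = 011 → error at position 3.
Flip position 3: 0001001 → 0011001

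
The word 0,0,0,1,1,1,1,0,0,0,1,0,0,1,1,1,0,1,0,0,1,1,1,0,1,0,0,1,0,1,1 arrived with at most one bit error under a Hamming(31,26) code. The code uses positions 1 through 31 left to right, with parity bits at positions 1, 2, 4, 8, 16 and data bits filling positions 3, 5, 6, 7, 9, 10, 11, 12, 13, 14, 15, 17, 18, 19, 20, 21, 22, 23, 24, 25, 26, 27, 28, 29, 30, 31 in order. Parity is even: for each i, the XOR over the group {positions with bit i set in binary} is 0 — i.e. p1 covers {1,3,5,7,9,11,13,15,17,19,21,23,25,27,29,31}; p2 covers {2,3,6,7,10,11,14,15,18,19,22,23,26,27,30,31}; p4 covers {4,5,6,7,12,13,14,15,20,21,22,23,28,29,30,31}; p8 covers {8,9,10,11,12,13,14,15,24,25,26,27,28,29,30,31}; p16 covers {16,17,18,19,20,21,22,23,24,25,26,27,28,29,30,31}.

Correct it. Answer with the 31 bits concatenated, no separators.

0001111000100111010011111001011

s1 (pos 1,3,5,7,9,11,13,15,17,19,21,23,25,27,29,31): 0⊕0⊕1⊕1⊕0⊕1⊕0⊕1⊕0⊕0⊕1⊕1⊕1⊕0⊕0⊕1 = 0
s2 (pos 2,3,6,7,10,11,14,15,18,19,22,23,26,27,30,31): 0⊕0⊕1⊕1⊕0⊕1⊕1⊕1⊕1⊕0⊕1⊕1⊕0⊕0⊕1⊕1 = 0
s4 (pos 4,5,6,7,12,13,14,15,20,21,22,23,28,29,30,31): 1⊕1⊕1⊕1⊕0⊕0⊕1⊕1⊕0⊕1⊕1⊕1⊕1⊕0⊕1⊕1 = 0
s8 (pos 8,9,10,11,12,13,14,15,24,25,26,27,28,29,30,31): 0⊕0⊕0⊕1⊕0⊕0⊕1⊕1⊕0⊕1⊕0⊕0⊕1⊕0⊕1⊕1 = 1
s16 (pos 16,17,18,19,20,21,22,23,24,25,26,27,28,29,30,31): 1⊕0⊕1⊕0⊕0⊕1⊕1⊕1⊕0⊕1⊕0⊕0⊕1⊕0⊕1⊕1 = 1
Syndrome s16…s1 = 11000 → error at position 24.
Flip position 24: 0001111000100111010011101001011 → 0001111000100111010011111001011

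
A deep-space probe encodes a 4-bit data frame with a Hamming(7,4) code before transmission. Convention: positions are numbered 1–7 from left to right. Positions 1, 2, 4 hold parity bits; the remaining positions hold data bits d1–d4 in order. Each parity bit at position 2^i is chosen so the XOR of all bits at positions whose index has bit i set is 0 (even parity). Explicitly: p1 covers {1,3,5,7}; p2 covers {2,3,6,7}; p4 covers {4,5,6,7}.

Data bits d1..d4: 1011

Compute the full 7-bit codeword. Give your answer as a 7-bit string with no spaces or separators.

Place data at non-parity positions: p1 p2 1 p4 0 1 1
p1 (pos 1,3,5,7): XOR of data positions = 1⊕0⊕1 = 0
p2 (pos 2,3,6,7): XOR of data positions = 1⊕1⊕1 = 1
p4 (pos 4,5,6,7): XOR of data positions = 0⊕1⊕1 = 0
Codeword: 0110011

0110011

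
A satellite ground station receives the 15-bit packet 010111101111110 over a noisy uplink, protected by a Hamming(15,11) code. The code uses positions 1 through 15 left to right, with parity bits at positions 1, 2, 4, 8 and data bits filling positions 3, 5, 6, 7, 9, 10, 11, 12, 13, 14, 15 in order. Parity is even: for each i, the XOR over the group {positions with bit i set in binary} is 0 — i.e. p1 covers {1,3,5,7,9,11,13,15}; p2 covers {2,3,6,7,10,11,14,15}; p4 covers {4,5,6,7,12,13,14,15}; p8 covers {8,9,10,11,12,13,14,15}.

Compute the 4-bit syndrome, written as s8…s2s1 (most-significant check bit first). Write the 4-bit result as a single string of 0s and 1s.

s1 (pos 1,3,5,7,9,11,13,15): 0⊕0⊕1⊕1⊕1⊕1⊕1⊕0 = 1
s2 (pos 2,3,6,7,10,11,14,15): 1⊕0⊕1⊕1⊕1⊕1⊕1⊕0 = 0
s4 (pos 4,5,6,7,12,13,14,15): 1⊕1⊕1⊕1⊕1⊕1⊕1⊕0 = 1
s8 (pos 8,9,10,11,12,13,14,15): 0⊕1⊕1⊕1⊕1⊕1⊕1⊕0 = 0
Syndrome s8…s1 = 0101 → error at position 5.

0101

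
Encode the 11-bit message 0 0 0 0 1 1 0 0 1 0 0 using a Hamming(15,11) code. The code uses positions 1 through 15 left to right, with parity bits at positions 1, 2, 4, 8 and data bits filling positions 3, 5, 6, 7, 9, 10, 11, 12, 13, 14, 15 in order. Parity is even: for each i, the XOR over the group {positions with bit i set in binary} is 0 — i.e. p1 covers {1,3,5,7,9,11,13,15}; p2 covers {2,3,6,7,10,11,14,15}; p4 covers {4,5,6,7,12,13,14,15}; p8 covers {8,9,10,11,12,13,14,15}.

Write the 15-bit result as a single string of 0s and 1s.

Place data at non-parity positions: p1 p2 0 p4 0 0 0 p8 1 1 0 0 1 0 0
p1 (pos 1,3,5,7,9,11,13,15): XOR of data positions = 0⊕0⊕0⊕1⊕0⊕1⊕0 = 0
p2 (pos 2,3,6,7,10,11,14,15): XOR of data positions = 0⊕0⊕0⊕1⊕0⊕0⊕0 = 1
p4 (pos 4,5,6,7,12,13,14,15): XOR of data positions = 0⊕0⊕0⊕0⊕1⊕0⊕0 = 1
p8 (pos 8,9,10,11,12,13,14,15): XOR of data positions = 1⊕1⊕0⊕0⊕1⊕0⊕0 = 1
Codeword: 010100011100100

010100011100100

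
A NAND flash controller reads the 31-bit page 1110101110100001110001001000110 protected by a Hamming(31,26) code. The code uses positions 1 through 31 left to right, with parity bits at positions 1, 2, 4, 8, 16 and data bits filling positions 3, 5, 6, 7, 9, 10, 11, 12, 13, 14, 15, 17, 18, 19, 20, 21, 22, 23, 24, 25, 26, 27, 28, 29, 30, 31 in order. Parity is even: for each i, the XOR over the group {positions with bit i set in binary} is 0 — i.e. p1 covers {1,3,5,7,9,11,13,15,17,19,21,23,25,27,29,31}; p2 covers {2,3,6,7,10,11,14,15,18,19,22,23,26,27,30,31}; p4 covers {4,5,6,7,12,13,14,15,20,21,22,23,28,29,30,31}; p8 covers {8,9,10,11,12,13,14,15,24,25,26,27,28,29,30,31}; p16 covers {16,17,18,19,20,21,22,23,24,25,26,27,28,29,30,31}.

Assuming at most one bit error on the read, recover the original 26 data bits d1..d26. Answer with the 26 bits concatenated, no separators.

s1 (pos 1,3,5,7,9,11,13,15,17,19,21,23,25,27,29,31): 1⊕1⊕1⊕1⊕1⊕1⊕0⊕0⊕1⊕0⊕0⊕0⊕1⊕0⊕1⊕0 = 1
s2 (pos 2,3,6,7,10,11,14,15,18,19,22,23,26,27,30,31): 1⊕1⊕0⊕1⊕0⊕1⊕0⊕0⊕1⊕0⊕1⊕0⊕0⊕0⊕1⊕0 = 1
s4 (pos 4,5,6,7,12,13,14,15,20,21,22,23,28,29,30,31): 0⊕1⊕0⊕1⊕0⊕0⊕0⊕0⊕0⊕0⊕1⊕0⊕0⊕1⊕1⊕0 = 1
s8 (pos 8,9,10,11,12,13,14,15,24,25,26,27,28,29,30,31): 1⊕1⊕0⊕1⊕0⊕0⊕0⊕0⊕0⊕1⊕0⊕0⊕0⊕1⊕1⊕0 = 0
s16 (pos 16,17,18,19,20,21,22,23,24,25,26,27,28,29,30,31): 1⊕1⊕1⊕0⊕0⊕0⊕1⊕0⊕0⊕1⊕0⊕0⊕0⊕1⊕1⊕0 = 1
Syndrome s16…s1 = 10111 → error at position 23.
Flip position 23: 1110101110100001110001001000110 → 1110101110100001110001101000110
Read data bits from positions 3,5,6,7,9,10,11,12,13,14,15,17,18,19,20,21,22,23,24,25,26,27,28,29,30,31: 11011010000110001101000110

11011010000110001101000110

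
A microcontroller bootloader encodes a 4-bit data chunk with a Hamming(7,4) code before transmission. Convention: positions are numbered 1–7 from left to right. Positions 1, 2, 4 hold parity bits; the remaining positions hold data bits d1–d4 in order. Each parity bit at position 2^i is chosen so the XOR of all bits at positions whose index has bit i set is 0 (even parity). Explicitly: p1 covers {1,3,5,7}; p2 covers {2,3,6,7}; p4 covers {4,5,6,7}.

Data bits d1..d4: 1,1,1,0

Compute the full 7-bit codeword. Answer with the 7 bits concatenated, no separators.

Place data at non-parity positions: p1 p2 1 p4 1 1 0
p1 (pos 1,3,5,7): XOR of data positions = 1⊕1⊕0 = 0
p2 (pos 2,3,6,7): XOR of data positions = 1⊕1⊕0 = 0
p4 (pos 4,5,6,7): XOR of data positions = 1⊕1⊕0 = 0
Codeword: 0010110

0010110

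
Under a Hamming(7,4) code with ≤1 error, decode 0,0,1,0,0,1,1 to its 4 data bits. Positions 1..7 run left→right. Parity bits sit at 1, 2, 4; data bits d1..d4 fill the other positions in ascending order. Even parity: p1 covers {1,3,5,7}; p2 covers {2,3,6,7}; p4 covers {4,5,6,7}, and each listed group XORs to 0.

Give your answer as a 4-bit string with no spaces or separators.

s1 (pos 1,3,5,7): 0⊕1⊕0⊕1 = 0
s2 (pos 2,3,6,7): 0⊕1⊕1⊕1 = 1
s4 (pos 4,5,6,7): 0⊕0⊕1⊕1 = 0
Syndrome s4…s1 = 010 → error at position 2.
Flip position 2: 0010011 → 0110011
Read data bits from positions 3,5,6,7: 1011

1011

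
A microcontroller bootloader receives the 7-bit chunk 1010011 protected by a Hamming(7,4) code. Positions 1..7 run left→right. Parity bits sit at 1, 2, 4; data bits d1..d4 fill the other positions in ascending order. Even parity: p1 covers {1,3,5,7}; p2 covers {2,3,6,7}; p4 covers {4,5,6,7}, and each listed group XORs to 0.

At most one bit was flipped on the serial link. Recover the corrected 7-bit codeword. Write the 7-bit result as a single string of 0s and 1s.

s1 (pos 1,3,5,7): 1⊕1⊕0⊕1 = 1
s2 (pos 2,3,6,7): 0⊕1⊕1⊕1 = 1
s4 (pos 4,5,6,7): 0⊕0⊕1⊕1 = 0
Syndrome s4…s1 = 011 → error at position 3.
Flip position 3: 1010011 → 1000011

1000011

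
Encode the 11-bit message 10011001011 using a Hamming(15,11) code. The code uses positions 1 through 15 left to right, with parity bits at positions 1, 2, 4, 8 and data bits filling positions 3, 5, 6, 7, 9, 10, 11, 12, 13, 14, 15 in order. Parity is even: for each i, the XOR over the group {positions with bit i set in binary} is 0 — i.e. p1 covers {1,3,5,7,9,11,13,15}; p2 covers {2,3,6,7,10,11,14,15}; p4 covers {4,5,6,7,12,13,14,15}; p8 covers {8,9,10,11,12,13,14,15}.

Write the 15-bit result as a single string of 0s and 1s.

Place data at non-parity positions: p1 p2 1 p4 0 0 1 p8 1 0 0 1 0 1 1
p1 (pos 1,3,5,7,9,11,13,15): XOR of data positions = 1⊕0⊕1⊕1⊕0⊕0⊕1 = 0
p2 (pos 2,3,6,7,10,11,14,15): XOR of data positions = 1⊕0⊕1⊕0⊕0⊕1⊕1 = 0
p4 (pos 4,5,6,7,12,13,14,15): XOR of data positions = 0⊕0⊕1⊕1⊕0⊕1⊕1 = 0
p8 (pos 8,9,10,11,12,13,14,15): XOR of data positions = 1⊕0⊕0⊕1⊕0⊕1⊕1 = 0
Codeword: 001000101001011

001000101001011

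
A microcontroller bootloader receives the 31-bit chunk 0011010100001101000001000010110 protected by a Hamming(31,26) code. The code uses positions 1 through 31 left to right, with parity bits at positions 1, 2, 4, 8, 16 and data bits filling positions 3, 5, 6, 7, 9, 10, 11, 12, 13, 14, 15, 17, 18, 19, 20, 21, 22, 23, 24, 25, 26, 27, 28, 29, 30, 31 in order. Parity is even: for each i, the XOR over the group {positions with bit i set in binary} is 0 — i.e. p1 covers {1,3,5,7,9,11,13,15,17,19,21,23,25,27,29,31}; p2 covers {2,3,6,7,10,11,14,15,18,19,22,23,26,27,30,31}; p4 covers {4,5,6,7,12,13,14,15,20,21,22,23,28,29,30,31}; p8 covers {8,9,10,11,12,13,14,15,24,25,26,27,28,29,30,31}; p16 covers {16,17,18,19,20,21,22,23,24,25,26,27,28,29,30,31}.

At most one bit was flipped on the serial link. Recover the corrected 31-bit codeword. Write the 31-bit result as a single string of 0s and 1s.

s1 (pos 1,3,5,7,9,11,13,15,17,19,21,23,25,27,29,31): 0⊕1⊕0⊕0⊕0⊕0⊕1⊕0⊕0⊕0⊕0⊕0⊕0⊕1⊕1⊕0 = 0
s2 (pos 2,3,6,7,10,11,14,15,18,19,22,23,26,27,30,31): 0⊕1⊕1⊕0⊕0⊕0⊕1⊕0⊕0⊕0⊕1⊕0⊕0⊕1⊕1⊕0 = 0
s4 (pos 4,5,6,7,12,13,14,15,20,21,22,23,28,29,30,31): 1⊕0⊕1⊕0⊕0⊕1⊕1⊕0⊕0⊕0⊕1⊕0⊕0⊕1⊕1⊕0 = 1
s8 (pos 8,9,10,11,12,13,14,15,24,25,26,27,28,29,30,31): 1⊕0⊕0⊕0⊕0⊕1⊕1⊕0⊕0⊕0⊕0⊕1⊕0⊕1⊕1⊕0 = 0
s16 (pos 16,17,18,19,20,21,22,23,24,25,26,27,28,29,30,31): 1⊕0⊕0⊕0⊕0⊕0⊕1⊕0⊕0⊕0⊕0⊕1⊕0⊕1⊕1⊕0 = 1
Syndrome s16…s1 = 10100 → error at position 20.
Flip position 20: 0011010100001101000001000010110 → 0011010100001101000101000010110

0011010100001101000101000010110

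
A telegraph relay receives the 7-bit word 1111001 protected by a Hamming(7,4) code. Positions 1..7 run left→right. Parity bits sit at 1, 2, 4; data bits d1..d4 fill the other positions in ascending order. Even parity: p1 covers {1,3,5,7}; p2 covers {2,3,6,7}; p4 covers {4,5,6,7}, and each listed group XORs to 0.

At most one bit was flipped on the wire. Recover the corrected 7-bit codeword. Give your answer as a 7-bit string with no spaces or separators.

s1 (pos 1,3,5,7): 1⊕1⊕0⊕1 = 1
s2 (pos 2,3,6,7): 1⊕1⊕0⊕1 = 1
s4 (pos 4,5,6,7): 1⊕0⊕0⊕1 = 0
Syndrome s4…s1 = 011 → error at position 3.
Flip position 3: 1111001 → 1101001

1101001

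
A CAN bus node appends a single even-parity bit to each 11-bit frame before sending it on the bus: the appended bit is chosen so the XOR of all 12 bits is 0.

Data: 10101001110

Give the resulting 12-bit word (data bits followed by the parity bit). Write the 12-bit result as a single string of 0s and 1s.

101010011100

XOR of the 11 data bits: 1⊕0⊕1⊕0⊕1⊕0⊕0⊕1⊕1⊕1⊕0 = 0
Parity bit = 0 (so all 12 bits XOR to 0).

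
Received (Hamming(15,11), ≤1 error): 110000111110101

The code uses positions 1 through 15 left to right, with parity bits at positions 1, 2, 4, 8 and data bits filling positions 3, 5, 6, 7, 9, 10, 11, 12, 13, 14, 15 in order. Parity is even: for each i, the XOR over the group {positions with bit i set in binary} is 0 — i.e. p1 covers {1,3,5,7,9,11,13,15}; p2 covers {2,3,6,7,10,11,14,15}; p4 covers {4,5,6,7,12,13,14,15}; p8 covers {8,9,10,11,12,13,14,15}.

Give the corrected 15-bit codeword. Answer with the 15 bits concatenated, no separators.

s1 (pos 1,3,5,7,9,11,13,15): 1⊕0⊕0⊕1⊕1⊕1⊕1⊕1 = 0
s2 (pos 2,3,6,7,10,11,14,15): 1⊕0⊕0⊕1⊕1⊕1⊕0⊕1 = 1
s4 (pos 4,5,6,7,12,13,14,15): 0⊕0⊕0⊕1⊕0⊕1⊕0⊕1 = 1
s8 (pos 8,9,10,11,12,13,14,15): 1⊕1⊕1⊕1⊕0⊕1⊕0⊕1 = 0
Syndrome s8…s1 = 0110 → error at position 6.
Flip position 6: 110000111110101 → 110001111110101

110001111110101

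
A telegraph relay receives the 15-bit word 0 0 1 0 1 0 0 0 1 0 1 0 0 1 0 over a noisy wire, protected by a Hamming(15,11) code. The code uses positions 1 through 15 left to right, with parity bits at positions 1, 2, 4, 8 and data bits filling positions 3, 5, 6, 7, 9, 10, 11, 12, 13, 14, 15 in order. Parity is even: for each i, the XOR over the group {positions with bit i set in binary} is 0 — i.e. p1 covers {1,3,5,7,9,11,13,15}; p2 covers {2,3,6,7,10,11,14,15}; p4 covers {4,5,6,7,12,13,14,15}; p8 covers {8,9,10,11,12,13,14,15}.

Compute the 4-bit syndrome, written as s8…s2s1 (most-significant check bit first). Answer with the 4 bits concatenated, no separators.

1010

s1 (pos 1,3,5,7,9,11,13,15): 0⊕1⊕1⊕0⊕1⊕1⊕0⊕0 = 0
s2 (pos 2,3,6,7,10,11,14,15): 0⊕1⊕0⊕0⊕0⊕1⊕1⊕0 = 1
s4 (pos 4,5,6,7,12,13,14,15): 0⊕1⊕0⊕0⊕0⊕0⊕1⊕0 = 0
s8 (pos 8,9,10,11,12,13,14,15): 0⊕1⊕0⊕1⊕0⊕0⊕1⊕0 = 1
Syndrome s8…s1 = 1010 → error at position 10.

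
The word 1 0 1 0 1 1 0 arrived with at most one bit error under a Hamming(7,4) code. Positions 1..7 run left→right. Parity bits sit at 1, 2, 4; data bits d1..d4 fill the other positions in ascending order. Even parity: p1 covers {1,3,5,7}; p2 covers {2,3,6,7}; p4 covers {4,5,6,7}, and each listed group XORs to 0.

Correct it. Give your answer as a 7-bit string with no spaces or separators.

s1 (pos 1,3,5,7): 1⊕1⊕1⊕0 = 1
s2 (pos 2,3,6,7): 0⊕1⊕1⊕0 = 0
s4 (pos 4,5,6,7): 0⊕1⊕1⊕0 = 0
Syndrome s4…s1 = 001 → error at position 1.
Flip position 1: 1010110 → 0010110

0010110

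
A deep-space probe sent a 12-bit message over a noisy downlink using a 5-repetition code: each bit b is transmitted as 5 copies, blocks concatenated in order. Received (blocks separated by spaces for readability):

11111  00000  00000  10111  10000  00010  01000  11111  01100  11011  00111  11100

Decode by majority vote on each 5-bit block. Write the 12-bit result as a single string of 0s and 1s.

100100010111

Block 1 (11111): 5 ones → 1
Block 2 (00000): 0 ones → 0
Block 3 (00000): 0 ones → 0
Block 4 (10111): 4 ones → 1
Block 5 (10000): 1 one → 0
Block 6 (00010): 1 one → 0
Block 7 (01000): 1 one → 0
Block 8 (11111): 5 ones → 1
Block 9 (01100): 2 ones → 0
Block 10 (11011): 4 ones → 1
Block 11 (00111): 3 ones → 1
Block 12 (11100): 3 ones → 1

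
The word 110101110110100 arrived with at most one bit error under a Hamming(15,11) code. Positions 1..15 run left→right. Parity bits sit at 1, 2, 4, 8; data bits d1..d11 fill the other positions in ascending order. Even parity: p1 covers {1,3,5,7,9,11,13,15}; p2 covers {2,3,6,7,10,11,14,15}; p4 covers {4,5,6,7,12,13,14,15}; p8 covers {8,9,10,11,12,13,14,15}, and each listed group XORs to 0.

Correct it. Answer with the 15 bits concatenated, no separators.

s1 (pos 1,3,5,7,9,11,13,15): 1⊕0⊕0⊕1⊕0⊕1⊕1⊕0 = 0
s2 (pos 2,3,6,7,10,11,14,15): 1⊕0⊕1⊕1⊕1⊕1⊕0⊕0 = 1
s4 (pos 4,5,6,7,12,13,14,15): 1⊕0⊕1⊕1⊕0⊕1⊕0⊕0 = 0
s8 (pos 8,9,10,11,12,13,14,15): 1⊕0⊕1⊕1⊕0⊕1⊕0⊕0 = 0
Syndrome s8…s1 = 0010 → error at position 2.
Flip position 2: 110101110110100 → 100101110110100

100101110110100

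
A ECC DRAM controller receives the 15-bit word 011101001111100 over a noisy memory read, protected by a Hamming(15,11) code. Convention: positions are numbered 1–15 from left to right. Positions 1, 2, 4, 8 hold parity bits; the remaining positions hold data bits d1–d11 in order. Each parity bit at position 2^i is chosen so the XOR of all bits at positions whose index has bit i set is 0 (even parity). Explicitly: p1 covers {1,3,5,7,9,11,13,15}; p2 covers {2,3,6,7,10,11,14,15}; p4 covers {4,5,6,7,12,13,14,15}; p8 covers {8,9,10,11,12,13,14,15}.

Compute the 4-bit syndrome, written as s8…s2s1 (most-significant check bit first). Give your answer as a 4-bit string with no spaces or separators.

1010

s1 (pos 1,3,5,7,9,11,13,15): 0⊕1⊕0⊕0⊕1⊕1⊕1⊕0 = 0
s2 (pos 2,3,6,7,10,11,14,15): 1⊕1⊕1⊕0⊕1⊕1⊕0⊕0 = 1
s4 (pos 4,5,6,7,12,13,14,15): 1⊕0⊕1⊕0⊕1⊕1⊕0⊕0 = 0
s8 (pos 8,9,10,11,12,13,14,15): 0⊕1⊕1⊕1⊕1⊕1⊕0⊕0 = 1
Syndrome s8…s1 = 1010 → error at position 10.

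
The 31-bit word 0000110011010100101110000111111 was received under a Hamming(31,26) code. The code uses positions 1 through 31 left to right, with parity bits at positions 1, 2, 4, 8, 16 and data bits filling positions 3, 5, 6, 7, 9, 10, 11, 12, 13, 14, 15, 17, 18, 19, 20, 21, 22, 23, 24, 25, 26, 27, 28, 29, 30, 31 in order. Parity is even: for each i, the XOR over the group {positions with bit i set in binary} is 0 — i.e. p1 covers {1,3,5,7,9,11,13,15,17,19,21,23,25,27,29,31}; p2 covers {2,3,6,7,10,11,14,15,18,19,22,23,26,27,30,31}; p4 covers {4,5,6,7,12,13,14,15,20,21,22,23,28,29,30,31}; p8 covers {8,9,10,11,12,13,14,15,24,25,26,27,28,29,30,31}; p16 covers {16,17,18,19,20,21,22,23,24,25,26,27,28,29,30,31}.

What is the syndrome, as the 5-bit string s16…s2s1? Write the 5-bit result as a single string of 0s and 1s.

s1 (pos 1,3,5,7,9,11,13,15,17,19,21,23,25,27,29,31): 0⊕0⊕1⊕0⊕1⊕0⊕0⊕0⊕1⊕1⊕1⊕0⊕0⊕1⊕1⊕1 = 0
s2 (pos 2,3,6,7,10,11,14,15,18,19,22,23,26,27,30,31): 0⊕0⊕1⊕0⊕1⊕0⊕1⊕0⊕0⊕1⊕0⊕0⊕1⊕1⊕1⊕1 = 0
s4 (pos 4,5,6,7,12,13,14,15,20,21,22,23,28,29,30,31): 0⊕1⊕1⊕0⊕1⊕0⊕1⊕0⊕1⊕1⊕0⊕0⊕1⊕1⊕1⊕1 = 0
s8 (pos 8,9,10,11,12,13,14,15,24,25,26,27,28,29,30,31): 0⊕1⊕1⊕0⊕1⊕0⊕1⊕0⊕0⊕0⊕1⊕1⊕1⊕1⊕1⊕1 = 0
s16 (pos 16,17,18,19,20,21,22,23,24,25,26,27,28,29,30,31): 0⊕1⊕0⊕1⊕1⊕1⊕0⊕0⊕0⊕0⊕1⊕1⊕1⊕1⊕1⊕1 = 0
Syndrome s16…s1 = 00000 → no error.

00000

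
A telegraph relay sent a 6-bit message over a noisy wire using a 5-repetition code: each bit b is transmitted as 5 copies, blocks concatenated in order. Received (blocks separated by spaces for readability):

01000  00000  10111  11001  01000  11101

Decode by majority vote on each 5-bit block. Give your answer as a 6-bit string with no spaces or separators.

Block 1 (01000): 1 one → 0
Block 2 (00000): 0 ones → 0
Block 3 (10111): 4 ones → 1
Block 4 (11001): 3 ones → 1
Block 5 (01000): 1 one → 0
Block 6 (11101): 4 ones → 1

001101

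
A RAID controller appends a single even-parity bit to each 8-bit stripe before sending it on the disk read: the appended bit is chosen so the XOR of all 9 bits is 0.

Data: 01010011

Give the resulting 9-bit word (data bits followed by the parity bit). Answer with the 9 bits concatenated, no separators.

XOR of the 8 data bits: 0⊕1⊕0⊕1⊕0⊕0⊕1⊕1 = 0
Parity bit = 0 (so all 9 bits XOR to 0).

010100110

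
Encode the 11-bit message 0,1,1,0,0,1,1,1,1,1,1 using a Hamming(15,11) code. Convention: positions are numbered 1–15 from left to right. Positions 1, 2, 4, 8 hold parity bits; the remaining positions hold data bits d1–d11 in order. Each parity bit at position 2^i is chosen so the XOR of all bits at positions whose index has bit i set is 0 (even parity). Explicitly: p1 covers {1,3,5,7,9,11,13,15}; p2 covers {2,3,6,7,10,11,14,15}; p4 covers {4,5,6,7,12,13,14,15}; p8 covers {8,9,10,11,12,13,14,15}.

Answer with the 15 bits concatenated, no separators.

010011000111111

Place data at non-parity positions: p1 p2 0 p4 1 1 0 p8 0 1 1 1 1 1 1
p1 (pos 1,3,5,7,9,11,13,15): XOR of data positions = 0⊕1⊕0⊕0⊕1⊕1⊕1 = 0
p2 (pos 2,3,6,7,10,11,14,15): XOR of data positions = 0⊕1⊕0⊕1⊕1⊕1⊕1 = 1
p4 (pos 4,5,6,7,12,13,14,15): XOR of data positions = 1⊕1⊕0⊕1⊕1⊕1⊕1 = 0
p8 (pos 8,9,10,11,12,13,14,15): XOR of data positions = 0⊕1⊕1⊕1⊕1⊕1⊕1 = 0
Codeword: 010011000111111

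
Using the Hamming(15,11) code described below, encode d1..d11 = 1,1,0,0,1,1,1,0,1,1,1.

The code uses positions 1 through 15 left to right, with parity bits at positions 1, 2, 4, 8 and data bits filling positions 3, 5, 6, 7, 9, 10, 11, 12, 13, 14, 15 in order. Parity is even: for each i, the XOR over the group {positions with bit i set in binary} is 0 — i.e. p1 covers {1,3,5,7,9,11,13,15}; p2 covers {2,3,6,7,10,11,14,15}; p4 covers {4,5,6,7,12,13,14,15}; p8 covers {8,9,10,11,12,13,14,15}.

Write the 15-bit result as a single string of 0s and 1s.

Place data at non-parity positions: p1 p2 1 p4 1 0 0 p8 1 1 1 0 1 1 1
p1 (pos 1,3,5,7,9,11,13,15): XOR of data positions = 1⊕1⊕0⊕1⊕1⊕1⊕1 = 0
p2 (pos 2,3,6,7,10,11,14,15): XOR of data positions = 1⊕0⊕0⊕1⊕1⊕1⊕1 = 1
p4 (pos 4,5,6,7,12,13,14,15): XOR of data positions = 1⊕0⊕0⊕0⊕1⊕1⊕1 = 0
p8 (pos 8,9,10,11,12,13,14,15): XOR of data positions = 1⊕1⊕1⊕0⊕1⊕1⊕1 = 0
Codeword: 011010001110111

011010001110111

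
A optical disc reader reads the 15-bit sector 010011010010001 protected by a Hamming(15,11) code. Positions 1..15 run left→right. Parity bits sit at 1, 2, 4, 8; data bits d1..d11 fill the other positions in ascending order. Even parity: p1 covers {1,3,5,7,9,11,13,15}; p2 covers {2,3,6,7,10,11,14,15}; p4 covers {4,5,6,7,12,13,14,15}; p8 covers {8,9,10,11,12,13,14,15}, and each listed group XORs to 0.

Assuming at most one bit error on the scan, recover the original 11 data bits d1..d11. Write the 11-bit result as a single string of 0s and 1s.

01100010101

s1 (pos 1,3,5,7,9,11,13,15): 0⊕0⊕1⊕0⊕0⊕1⊕0⊕1 = 1
s2 (pos 2,3,6,7,10,11,14,15): 1⊕0⊕1⊕0⊕0⊕1⊕0⊕1 = 0
s4 (pos 4,5,6,7,12,13,14,15): 0⊕1⊕1⊕0⊕0⊕0⊕0⊕1 = 1
s8 (pos 8,9,10,11,12,13,14,15): 1⊕0⊕0⊕1⊕0⊕0⊕0⊕1 = 1
Syndrome s8…s1 = 1101 → error at position 13.
Flip position 13: 010011010010001 → 010011010010101
Read data bits from positions 3,5,6,7,9,10,11,12,13,14,15: 01100010101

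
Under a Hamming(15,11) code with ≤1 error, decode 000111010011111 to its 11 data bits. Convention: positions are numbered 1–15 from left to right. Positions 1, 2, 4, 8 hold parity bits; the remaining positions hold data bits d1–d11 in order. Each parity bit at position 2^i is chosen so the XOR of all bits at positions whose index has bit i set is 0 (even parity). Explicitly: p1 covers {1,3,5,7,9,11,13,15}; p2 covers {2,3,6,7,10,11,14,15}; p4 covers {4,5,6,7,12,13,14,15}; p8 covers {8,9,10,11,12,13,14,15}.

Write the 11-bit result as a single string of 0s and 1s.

01100011111

s1 (pos 1,3,5,7,9,11,13,15): 0⊕0⊕1⊕0⊕0⊕1⊕1⊕1 = 0
s2 (pos 2,3,6,7,10,11,14,15): 0⊕0⊕1⊕0⊕0⊕1⊕1⊕1 = 0
s4 (pos 4,5,6,7,12,13,14,15): 1⊕1⊕1⊕0⊕1⊕1⊕1⊕1 = 1
s8 (pos 8,9,10,11,12,13,14,15): 1⊕0⊕0⊕1⊕1⊕1⊕1⊕1 = 0
Syndrome s8…s1 = 0100 → error at position 4.
Flip position 4: 000111010011111 → 000011010011111
Read data bits from positions 3,5,6,7,9,10,11,12,13,14,15: 01100011111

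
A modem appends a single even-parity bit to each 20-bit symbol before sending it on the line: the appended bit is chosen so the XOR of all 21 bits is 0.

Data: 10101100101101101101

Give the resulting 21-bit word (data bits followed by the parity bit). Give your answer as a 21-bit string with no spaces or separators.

101011001011011011010

XOR of the 20 data bits: 1⊕0⊕1⊕0⊕1⊕1⊕0⊕0⊕1⊕0⊕1⊕1⊕0⊕1⊕1⊕0⊕1⊕1⊕0⊕1 = 0
Parity bit = 0 (so all 21 bits XOR to 0).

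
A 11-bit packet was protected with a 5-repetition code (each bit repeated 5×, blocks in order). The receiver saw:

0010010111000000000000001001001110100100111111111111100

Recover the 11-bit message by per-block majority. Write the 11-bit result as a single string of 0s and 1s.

Block 1 (00100): 1 one → 0
Block 2 (10111): 4 ones → 1
Block 3 (00000): 0 ones → 0
Block 4 (00000): 0 ones → 0
Block 5 (00001): 1 one → 0
Block 6 (00100): 1 one → 0
Block 7 (11101): 4 ones → 1
Block 8 (00100): 1 one → 0
Block 9 (11111): 5 ones → 1
Block 10 (11111): 5 ones → 1
Block 11 (11100): 3 ones → 1

01000010111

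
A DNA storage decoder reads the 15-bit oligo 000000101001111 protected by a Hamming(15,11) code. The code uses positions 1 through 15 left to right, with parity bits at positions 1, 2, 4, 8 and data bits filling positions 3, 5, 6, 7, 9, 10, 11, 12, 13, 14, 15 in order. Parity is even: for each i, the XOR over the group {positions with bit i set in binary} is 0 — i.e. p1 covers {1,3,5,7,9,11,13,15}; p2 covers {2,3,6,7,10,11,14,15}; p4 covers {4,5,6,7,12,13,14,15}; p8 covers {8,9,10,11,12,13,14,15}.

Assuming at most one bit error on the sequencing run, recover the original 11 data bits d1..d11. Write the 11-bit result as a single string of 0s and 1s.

00011001101

s1 (pos 1,3,5,7,9,11,13,15): 0⊕0⊕0⊕1⊕1⊕0⊕1⊕1 = 0
s2 (pos 2,3,6,7,10,11,14,15): 0⊕0⊕0⊕1⊕0⊕0⊕1⊕1 = 1
s4 (pos 4,5,6,7,12,13,14,15): 0⊕0⊕0⊕1⊕1⊕1⊕1⊕1 = 1
s8 (pos 8,9,10,11,12,13,14,15): 0⊕1⊕0⊕0⊕1⊕1⊕1⊕1 = 1
Syndrome s8…s1 = 1110 → error at position 14.
Flip position 14: 000000101001111 → 000000101001101
Read data bits from positions 3,5,6,7,9,10,11,12,13,14,15: 00011001101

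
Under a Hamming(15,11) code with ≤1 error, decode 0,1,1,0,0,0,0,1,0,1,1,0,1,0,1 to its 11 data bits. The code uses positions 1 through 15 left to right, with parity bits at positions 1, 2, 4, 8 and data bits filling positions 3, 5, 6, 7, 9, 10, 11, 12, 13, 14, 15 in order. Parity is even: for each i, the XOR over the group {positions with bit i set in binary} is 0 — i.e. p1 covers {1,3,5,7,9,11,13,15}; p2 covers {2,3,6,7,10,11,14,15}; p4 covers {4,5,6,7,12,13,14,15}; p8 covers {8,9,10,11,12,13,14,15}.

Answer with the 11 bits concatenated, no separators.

10000010101

s1 (pos 1,3,5,7,9,11,13,15): 0⊕1⊕0⊕0⊕0⊕1⊕1⊕1 = 0
s2 (pos 2,3,6,7,10,11,14,15): 1⊕1⊕0⊕0⊕1⊕1⊕0⊕1 = 1
s4 (pos 4,5,6,7,12,13,14,15): 0⊕0⊕0⊕0⊕0⊕1⊕0⊕1 = 0
s8 (pos 8,9,10,11,12,13,14,15): 1⊕0⊕1⊕1⊕0⊕1⊕0⊕1 = 1
Syndrome s8…s1 = 1010 → error at position 10.
Flip position 10: 011000010110101 → 011000010010101
Read data bits from positions 3,5,6,7,9,10,11,12,13,14,15: 10000010101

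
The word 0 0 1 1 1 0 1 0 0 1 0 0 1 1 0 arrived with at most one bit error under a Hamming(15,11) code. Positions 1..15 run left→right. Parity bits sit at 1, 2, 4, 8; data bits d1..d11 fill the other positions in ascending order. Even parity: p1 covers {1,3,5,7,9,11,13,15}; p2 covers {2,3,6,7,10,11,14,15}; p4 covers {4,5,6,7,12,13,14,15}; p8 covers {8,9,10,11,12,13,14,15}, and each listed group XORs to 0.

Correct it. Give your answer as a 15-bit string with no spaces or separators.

001110100101110

s1 (pos 1,3,5,7,9,11,13,15): 0⊕1⊕1⊕1⊕0⊕0⊕1⊕0 = 0
s2 (pos 2,3,6,7,10,11,14,15): 0⊕1⊕0⊕1⊕1⊕0⊕1⊕0 = 0
s4 (pos 4,5,6,7,12,13,14,15): 1⊕1⊕0⊕1⊕0⊕1⊕1⊕0 = 1
s8 (pos 8,9,10,11,12,13,14,15): 0⊕0⊕1⊕0⊕0⊕1⊕1⊕0 = 1
Syndrome s8…s1 = 1100 → error at position 12.
Flip position 12: 001110100100110 → 001110100101110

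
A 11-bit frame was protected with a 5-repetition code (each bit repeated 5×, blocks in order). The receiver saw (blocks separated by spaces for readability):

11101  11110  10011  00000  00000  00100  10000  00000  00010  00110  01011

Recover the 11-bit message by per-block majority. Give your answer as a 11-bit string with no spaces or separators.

Block 1 (11101): 4 ones → 1
Block 2 (11110): 4 ones → 1
Block 3 (10011): 3 ones → 1
Block 4 (00000): 0 ones → 0
Block 5 (00000): 0 ones → 0
Block 6 (00100): 1 one → 0
Block 7 (10000): 1 one → 0
Block 8 (00000): 0 ones → 0
Block 9 (00010): 1 one → 0
Block 10 (00110): 2 ones → 0
Block 11 (01011): 3 ones → 1

11100000001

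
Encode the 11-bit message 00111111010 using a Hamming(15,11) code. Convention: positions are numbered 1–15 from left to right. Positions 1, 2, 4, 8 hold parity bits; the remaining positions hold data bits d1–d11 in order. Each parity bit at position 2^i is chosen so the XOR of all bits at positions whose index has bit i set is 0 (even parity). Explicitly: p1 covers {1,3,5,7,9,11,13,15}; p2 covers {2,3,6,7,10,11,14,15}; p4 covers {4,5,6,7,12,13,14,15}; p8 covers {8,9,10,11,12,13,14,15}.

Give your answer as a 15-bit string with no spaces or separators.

Place data at non-parity positions: p1 p2 0 p4 0 1 1 p8 1 1 1 1 0 1 0
p1 (pos 1,3,5,7,9,11,13,15): XOR of data positions = 0⊕0⊕1⊕1⊕1⊕0⊕0 = 1
p2 (pos 2,3,6,7,10,11,14,15): XOR of data positions = 0⊕1⊕1⊕1⊕1⊕1⊕0 = 1
p4 (pos 4,5,6,7,12,13,14,15): XOR of data positions = 0⊕1⊕1⊕1⊕0⊕1⊕0 = 0
p8 (pos 8,9,10,11,12,13,14,15): XOR of data positions = 1⊕1⊕1⊕1⊕0⊕1⊕0 = 1
Codeword: 110001111111010

110001111111010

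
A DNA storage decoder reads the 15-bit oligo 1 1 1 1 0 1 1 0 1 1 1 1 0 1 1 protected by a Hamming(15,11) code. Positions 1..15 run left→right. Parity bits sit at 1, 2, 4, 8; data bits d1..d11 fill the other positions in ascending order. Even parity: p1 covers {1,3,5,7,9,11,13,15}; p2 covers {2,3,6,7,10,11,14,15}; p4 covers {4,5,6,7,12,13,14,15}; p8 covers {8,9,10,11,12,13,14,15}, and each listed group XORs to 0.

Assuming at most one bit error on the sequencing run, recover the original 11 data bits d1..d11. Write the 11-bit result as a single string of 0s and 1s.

s1 (pos 1,3,5,7,9,11,13,15): 1⊕1⊕0⊕1⊕1⊕1⊕0⊕1 = 0
s2 (pos 2,3,6,7,10,11,14,15): 1⊕1⊕1⊕1⊕1⊕1⊕1⊕1 = 0
s4 (pos 4,5,6,7,12,13,14,15): 1⊕0⊕1⊕1⊕1⊕0⊕1⊕1 = 0
s8 (pos 8,9,10,11,12,13,14,15): 0⊕1⊕1⊕1⊕1⊕0⊕1⊕1 = 0
Syndrome s8…s1 = 0000 → no error.
Read data bits from positions 3,5,6,7,9,10,11,12,13,14,15: 10111111011

10111111011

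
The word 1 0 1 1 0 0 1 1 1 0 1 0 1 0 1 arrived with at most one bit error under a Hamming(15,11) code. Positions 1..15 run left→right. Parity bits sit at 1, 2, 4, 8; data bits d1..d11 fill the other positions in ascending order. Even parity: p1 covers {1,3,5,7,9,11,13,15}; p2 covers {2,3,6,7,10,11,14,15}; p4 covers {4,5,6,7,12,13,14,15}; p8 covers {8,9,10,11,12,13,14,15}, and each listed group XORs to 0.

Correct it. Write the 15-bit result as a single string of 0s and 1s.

101100110010101

s1 (pos 1,3,5,7,9,11,13,15): 1⊕1⊕0⊕1⊕1⊕1⊕1⊕1 = 1
s2 (pos 2,3,6,7,10,11,14,15): 0⊕1⊕0⊕1⊕0⊕1⊕0⊕1 = 0
s4 (pos 4,5,6,7,12,13,14,15): 1⊕0⊕0⊕1⊕0⊕1⊕0⊕1 = 0
s8 (pos 8,9,10,11,12,13,14,15): 1⊕1⊕0⊕1⊕0⊕1⊕0⊕1 = 1
Syndrome s8…s1 = 1001 → error at position 9.
Flip position 9: 101100111010101 → 101100110010101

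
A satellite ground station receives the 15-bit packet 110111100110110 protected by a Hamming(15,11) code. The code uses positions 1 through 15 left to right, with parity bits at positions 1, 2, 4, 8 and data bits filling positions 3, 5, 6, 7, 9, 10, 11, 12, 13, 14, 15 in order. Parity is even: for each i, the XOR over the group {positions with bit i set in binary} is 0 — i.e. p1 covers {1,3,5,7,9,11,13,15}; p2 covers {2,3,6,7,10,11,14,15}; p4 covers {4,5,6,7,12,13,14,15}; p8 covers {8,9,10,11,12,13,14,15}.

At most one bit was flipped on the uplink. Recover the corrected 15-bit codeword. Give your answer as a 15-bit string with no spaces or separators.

s1 (pos 1,3,5,7,9,11,13,15): 1⊕0⊕1⊕1⊕0⊕1⊕1⊕0 = 1
s2 (pos 2,3,6,7,10,11,14,15): 1⊕0⊕1⊕1⊕1⊕1⊕1⊕0 = 0
s4 (pos 4,5,6,7,12,13,14,15): 1⊕1⊕1⊕1⊕0⊕1⊕1⊕0 = 0
s8 (pos 8,9,10,11,12,13,14,15): 0⊕0⊕1⊕1⊕0⊕1⊕1⊕0 = 0
Syndrome s8…s1 = 0001 → error at position 1.
Flip position 1: 110111100110110 → 010111100110110

010111100110110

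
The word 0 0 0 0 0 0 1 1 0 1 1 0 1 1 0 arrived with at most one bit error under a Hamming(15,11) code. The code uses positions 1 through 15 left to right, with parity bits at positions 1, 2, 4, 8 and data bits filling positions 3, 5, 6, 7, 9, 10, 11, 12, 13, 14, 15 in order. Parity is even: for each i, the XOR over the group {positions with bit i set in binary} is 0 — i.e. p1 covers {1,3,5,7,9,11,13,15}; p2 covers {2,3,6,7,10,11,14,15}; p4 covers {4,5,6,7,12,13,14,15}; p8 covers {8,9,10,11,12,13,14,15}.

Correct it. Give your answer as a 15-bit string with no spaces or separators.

s1 (pos 1,3,5,7,9,11,13,15): 0⊕0⊕0⊕1⊕0⊕1⊕1⊕0 = 1
s2 (pos 2,3,6,7,10,11,14,15): 0⊕0⊕0⊕1⊕1⊕1⊕1⊕0 = 0
s4 (pos 4,5,6,7,12,13,14,15): 0⊕0⊕0⊕1⊕0⊕1⊕1⊕0 = 1
s8 (pos 8,9,10,11,12,13,14,15): 1⊕0⊕1⊕1⊕0⊕1⊕1⊕0 = 1
Syndrome s8…s1 = 1101 → error at position 13.
Flip position 13: 000000110110110 → 000000110110010

000000110110010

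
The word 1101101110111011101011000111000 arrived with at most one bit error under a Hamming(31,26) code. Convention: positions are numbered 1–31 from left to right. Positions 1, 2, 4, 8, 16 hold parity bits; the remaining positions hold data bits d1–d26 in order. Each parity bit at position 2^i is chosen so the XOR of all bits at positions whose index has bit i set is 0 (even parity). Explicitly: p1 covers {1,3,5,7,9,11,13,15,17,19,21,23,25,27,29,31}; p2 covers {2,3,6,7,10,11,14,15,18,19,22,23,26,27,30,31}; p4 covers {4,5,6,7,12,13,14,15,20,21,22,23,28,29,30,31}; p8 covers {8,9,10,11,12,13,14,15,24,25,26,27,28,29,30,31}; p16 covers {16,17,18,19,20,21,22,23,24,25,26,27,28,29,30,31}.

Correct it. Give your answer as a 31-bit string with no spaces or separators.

1101101110110011101011000111000

s1 (pos 1,3,5,7,9,11,13,15,17,19,21,23,25,27,29,31): 1⊕0⊕1⊕1⊕1⊕1⊕1⊕1⊕1⊕1⊕1⊕0⊕0⊕1⊕0⊕0 = 1
s2 (pos 2,3,6,7,10,11,14,15,18,19,22,23,26,27,30,31): 1⊕0⊕0⊕1⊕0⊕1⊕0⊕1⊕0⊕1⊕1⊕0⊕1⊕1⊕0⊕0 = 0
s4 (pos 4,5,6,7,12,13,14,15,20,21,22,23,28,29,30,31): 1⊕1⊕0⊕1⊕1⊕1⊕0⊕1⊕0⊕1⊕1⊕0⊕1⊕0⊕0⊕0 = 1
s8 (pos 8,9,10,11,12,13,14,15,24,25,26,27,28,29,30,31): 1⊕1⊕0⊕1⊕1⊕1⊕0⊕1⊕0⊕0⊕1⊕1⊕1⊕0⊕0⊕0 = 1
s16 (pos 16,17,18,19,20,21,22,23,24,25,26,27,28,29,30,31): 1⊕1⊕0⊕1⊕0⊕1⊕1⊕0⊕0⊕0⊕1⊕1⊕1⊕0⊕0⊕0 = 0
Syndrome s16…s1 = 01101 → error at position 13.
Flip position 13: 1101101110111011101011000111000 → 1101101110110011101011000111000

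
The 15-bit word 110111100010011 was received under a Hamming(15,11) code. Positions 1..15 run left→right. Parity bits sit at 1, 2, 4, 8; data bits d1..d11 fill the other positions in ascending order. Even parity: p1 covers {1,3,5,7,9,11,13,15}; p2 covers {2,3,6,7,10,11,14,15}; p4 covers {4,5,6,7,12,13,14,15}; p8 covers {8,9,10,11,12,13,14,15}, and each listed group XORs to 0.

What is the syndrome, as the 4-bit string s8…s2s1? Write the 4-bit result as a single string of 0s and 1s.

1001

s1 (pos 1,3,5,7,9,11,13,15): 1⊕0⊕1⊕1⊕0⊕1⊕0⊕1 = 1
s2 (pos 2,3,6,7,10,11,14,15): 1⊕0⊕1⊕1⊕0⊕1⊕1⊕1 = 0
s4 (pos 4,5,6,7,12,13,14,15): 1⊕1⊕1⊕1⊕0⊕0⊕1⊕1 = 0
s8 (pos 8,9,10,11,12,13,14,15): 0⊕0⊕0⊕1⊕0⊕0⊕1⊕1 = 1
Syndrome s8…s1 = 1001 → error at position 9.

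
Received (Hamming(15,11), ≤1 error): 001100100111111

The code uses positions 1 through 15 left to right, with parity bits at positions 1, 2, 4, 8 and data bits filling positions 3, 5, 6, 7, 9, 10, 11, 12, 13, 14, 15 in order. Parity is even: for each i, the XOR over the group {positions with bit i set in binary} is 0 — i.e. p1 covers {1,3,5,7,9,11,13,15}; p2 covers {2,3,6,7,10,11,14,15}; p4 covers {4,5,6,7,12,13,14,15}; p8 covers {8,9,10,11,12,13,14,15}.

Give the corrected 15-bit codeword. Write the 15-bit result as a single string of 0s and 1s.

s1 (pos 1,3,5,7,9,11,13,15): 0⊕1⊕0⊕1⊕0⊕1⊕1⊕1 = 1
s2 (pos 2,3,6,7,10,11,14,15): 0⊕1⊕0⊕1⊕1⊕1⊕1⊕1 = 0
s4 (pos 4,5,6,7,12,13,14,15): 1⊕0⊕0⊕1⊕1⊕1⊕1⊕1 = 0
s8 (pos 8,9,10,11,12,13,14,15): 0⊕0⊕1⊕1⊕1⊕1⊕1⊕1 = 0
Syndrome s8…s1 = 0001 → error at position 1.
Flip position 1: 001100100111111 → 101100100111111

101100100111111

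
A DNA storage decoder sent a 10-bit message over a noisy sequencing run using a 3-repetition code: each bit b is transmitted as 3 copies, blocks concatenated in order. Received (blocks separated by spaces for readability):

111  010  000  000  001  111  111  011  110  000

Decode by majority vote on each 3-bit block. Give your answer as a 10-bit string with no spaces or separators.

Block 1 (111): 3 ones → 1
Block 2 (010): 1 one → 0
Block 3 (000): 0 ones → 0
Block 4 (000): 0 ones → 0
Block 5 (001): 1 one → 0
Block 6 (111): 3 ones → 1
Block 7 (111): 3 ones → 1
Block 8 (011): 2 ones → 1
Block 9 (110): 2 ones → 1
Block 10 (000): 0 ones → 0

1000011110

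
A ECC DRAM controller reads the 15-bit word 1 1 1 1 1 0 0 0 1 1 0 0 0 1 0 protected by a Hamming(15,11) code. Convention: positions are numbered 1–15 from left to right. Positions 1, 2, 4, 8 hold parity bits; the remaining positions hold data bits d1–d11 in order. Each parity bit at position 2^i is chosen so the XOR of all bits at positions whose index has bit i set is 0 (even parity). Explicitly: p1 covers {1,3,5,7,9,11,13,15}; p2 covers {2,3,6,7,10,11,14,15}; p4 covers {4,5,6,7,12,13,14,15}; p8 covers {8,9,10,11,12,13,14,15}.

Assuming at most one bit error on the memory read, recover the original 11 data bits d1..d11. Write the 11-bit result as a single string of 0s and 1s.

s1 (pos 1,3,5,7,9,11,13,15): 1⊕1⊕1⊕0⊕1⊕0⊕0⊕0 = 0
s2 (pos 2,3,6,7,10,11,14,15): 1⊕1⊕0⊕0⊕1⊕0⊕1⊕0 = 0
s4 (pos 4,5,6,7,12,13,14,15): 1⊕1⊕0⊕0⊕0⊕0⊕1⊕0 = 1
s8 (pos 8,9,10,11,12,13,14,15): 0⊕1⊕1⊕0⊕0⊕0⊕1⊕0 = 1
Syndrome s8…s1 = 1100 → error at position 12.
Flip position 12: 111110001100010 → 111110001101010
Read data bits from positions 3,5,6,7,9,10,11,12,13,14,15: 11001101010

11001101010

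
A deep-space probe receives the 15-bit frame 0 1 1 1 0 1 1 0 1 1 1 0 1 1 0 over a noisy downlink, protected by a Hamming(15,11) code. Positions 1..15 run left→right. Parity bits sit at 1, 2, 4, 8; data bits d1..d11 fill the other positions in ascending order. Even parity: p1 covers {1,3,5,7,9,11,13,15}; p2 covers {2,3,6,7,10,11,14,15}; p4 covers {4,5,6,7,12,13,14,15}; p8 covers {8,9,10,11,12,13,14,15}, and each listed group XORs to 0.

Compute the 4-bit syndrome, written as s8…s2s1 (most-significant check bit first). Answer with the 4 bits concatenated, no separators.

s1 (pos 1,3,5,7,9,11,13,15): 0⊕1⊕0⊕1⊕1⊕1⊕1⊕0 = 1
s2 (pos 2,3,6,7,10,11,14,15): 1⊕1⊕1⊕1⊕1⊕1⊕1⊕0 = 1
s4 (pos 4,5,6,7,12,13,14,15): 1⊕0⊕1⊕1⊕0⊕1⊕1⊕0 = 1
s8 (pos 8,9,10,11,12,13,14,15): 0⊕1⊕1⊕1⊕0⊕1⊕1⊕0 = 1
Syndrome s8…s1 = 1111 → error at position 15.

1111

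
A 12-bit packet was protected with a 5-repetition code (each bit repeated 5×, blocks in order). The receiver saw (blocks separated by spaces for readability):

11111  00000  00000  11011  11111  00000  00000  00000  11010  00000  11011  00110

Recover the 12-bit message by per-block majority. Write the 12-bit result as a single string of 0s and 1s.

100110001010

Block 1 (11111): 5 ones → 1
Block 2 (00000): 0 ones → 0
Block 3 (00000): 0 ones → 0
Block 4 (11011): 4 ones → 1
Block 5 (11111): 5 ones → 1
Block 6 (00000): 0 ones → 0
Block 7 (00000): 0 ones → 0
Block 8 (00000): 0 ones → 0
Block 9 (11010): 3 ones → 1
Block 10 (00000): 0 ones → 0
Block 11 (11011): 4 ones → 1
Block 12 (00110): 2 ones → 0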